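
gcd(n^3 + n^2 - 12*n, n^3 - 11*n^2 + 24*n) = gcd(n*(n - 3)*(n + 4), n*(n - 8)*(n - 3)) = n^2 - 3*n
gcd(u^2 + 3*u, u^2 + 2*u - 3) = u + 3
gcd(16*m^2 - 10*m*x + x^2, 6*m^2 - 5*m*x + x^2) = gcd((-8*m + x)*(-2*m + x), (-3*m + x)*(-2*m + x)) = -2*m + x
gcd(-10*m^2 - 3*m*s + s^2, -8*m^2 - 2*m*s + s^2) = 2*m + s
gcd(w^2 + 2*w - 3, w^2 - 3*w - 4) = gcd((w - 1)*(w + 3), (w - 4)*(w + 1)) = 1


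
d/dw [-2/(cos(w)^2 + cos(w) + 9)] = -2*(2*cos(w) + 1)*sin(w)/(cos(w)^2 + cos(w) + 9)^2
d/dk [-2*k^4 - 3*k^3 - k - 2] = -8*k^3 - 9*k^2 - 1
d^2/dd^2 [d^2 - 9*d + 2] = 2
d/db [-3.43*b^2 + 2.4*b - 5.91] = 2.4 - 6.86*b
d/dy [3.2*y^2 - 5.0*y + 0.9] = 6.4*y - 5.0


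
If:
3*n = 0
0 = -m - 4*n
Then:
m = 0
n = 0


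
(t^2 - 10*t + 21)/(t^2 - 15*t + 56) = (t - 3)/(t - 8)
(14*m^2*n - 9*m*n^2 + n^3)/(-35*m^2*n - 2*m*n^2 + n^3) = (-2*m + n)/(5*m + n)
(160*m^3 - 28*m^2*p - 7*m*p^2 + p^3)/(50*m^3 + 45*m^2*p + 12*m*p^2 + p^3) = (32*m^2 - 12*m*p + p^2)/(10*m^2 + 7*m*p + p^2)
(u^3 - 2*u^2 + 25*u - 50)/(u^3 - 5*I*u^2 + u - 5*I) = (u^2 + u*(-2 + 5*I) - 10*I)/(u^2 + 1)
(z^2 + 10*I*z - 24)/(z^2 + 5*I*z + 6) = (z + 4*I)/(z - I)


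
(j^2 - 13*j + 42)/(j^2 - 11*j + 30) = (j - 7)/(j - 5)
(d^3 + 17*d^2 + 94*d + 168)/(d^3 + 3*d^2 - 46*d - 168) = (d + 7)/(d - 7)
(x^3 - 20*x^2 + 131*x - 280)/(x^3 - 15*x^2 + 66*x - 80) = (x - 7)/(x - 2)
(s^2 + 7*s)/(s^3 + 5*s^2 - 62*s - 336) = s/(s^2 - 2*s - 48)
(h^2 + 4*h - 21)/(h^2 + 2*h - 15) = (h + 7)/(h + 5)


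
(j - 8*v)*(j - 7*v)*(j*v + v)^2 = j^4*v^2 - 15*j^3*v^3 + 2*j^3*v^2 + 56*j^2*v^4 - 30*j^2*v^3 + j^2*v^2 + 112*j*v^4 - 15*j*v^3 + 56*v^4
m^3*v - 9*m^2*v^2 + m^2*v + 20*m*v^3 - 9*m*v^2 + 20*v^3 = (m - 5*v)*(m - 4*v)*(m*v + v)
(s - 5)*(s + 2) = s^2 - 3*s - 10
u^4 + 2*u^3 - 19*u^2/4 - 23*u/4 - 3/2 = (u - 2)*(u + 1/2)^2*(u + 3)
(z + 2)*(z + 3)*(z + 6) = z^3 + 11*z^2 + 36*z + 36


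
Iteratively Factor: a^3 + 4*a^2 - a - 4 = (a + 4)*(a^2 - 1) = (a - 1)*(a + 4)*(a + 1)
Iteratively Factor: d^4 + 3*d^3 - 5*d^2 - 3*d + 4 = (d + 4)*(d^3 - d^2 - d + 1) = (d - 1)*(d + 4)*(d^2 - 1) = (d - 1)*(d + 1)*(d + 4)*(d - 1)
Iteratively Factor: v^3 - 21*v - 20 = (v + 1)*(v^2 - v - 20) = (v - 5)*(v + 1)*(v + 4)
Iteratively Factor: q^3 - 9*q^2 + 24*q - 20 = (q - 5)*(q^2 - 4*q + 4) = (q - 5)*(q - 2)*(q - 2)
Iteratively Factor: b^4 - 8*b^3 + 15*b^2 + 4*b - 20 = (b - 5)*(b^3 - 3*b^2 + 4) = (b - 5)*(b - 2)*(b^2 - b - 2) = (b - 5)*(b - 2)*(b + 1)*(b - 2)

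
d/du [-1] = 0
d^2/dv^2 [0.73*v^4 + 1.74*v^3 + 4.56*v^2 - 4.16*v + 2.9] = 8.76*v^2 + 10.44*v + 9.12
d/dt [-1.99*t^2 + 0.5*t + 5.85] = 0.5 - 3.98*t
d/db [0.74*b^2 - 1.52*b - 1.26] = 1.48*b - 1.52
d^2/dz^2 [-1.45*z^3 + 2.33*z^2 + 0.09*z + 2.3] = 4.66 - 8.7*z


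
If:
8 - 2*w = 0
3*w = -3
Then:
No Solution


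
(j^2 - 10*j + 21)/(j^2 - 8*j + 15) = (j - 7)/(j - 5)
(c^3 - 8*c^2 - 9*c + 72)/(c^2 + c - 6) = (c^2 - 11*c + 24)/(c - 2)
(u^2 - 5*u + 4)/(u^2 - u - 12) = (u - 1)/(u + 3)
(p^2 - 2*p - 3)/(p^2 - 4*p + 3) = (p + 1)/(p - 1)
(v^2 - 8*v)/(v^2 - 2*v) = (v - 8)/(v - 2)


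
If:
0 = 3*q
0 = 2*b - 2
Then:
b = 1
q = 0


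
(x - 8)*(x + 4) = x^2 - 4*x - 32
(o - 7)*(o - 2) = o^2 - 9*o + 14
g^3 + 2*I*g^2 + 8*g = g*(g - 2*I)*(g + 4*I)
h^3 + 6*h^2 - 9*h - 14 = (h - 2)*(h + 1)*(h + 7)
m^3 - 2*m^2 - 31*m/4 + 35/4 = (m - 7/2)*(m - 1)*(m + 5/2)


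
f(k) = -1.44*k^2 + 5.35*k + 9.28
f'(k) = 5.35 - 2.88*k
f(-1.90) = -6.08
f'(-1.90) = 10.82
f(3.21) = 11.62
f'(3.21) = -3.89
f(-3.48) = -26.78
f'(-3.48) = 15.37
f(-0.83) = 3.85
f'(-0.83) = 7.74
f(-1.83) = -5.33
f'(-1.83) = 10.62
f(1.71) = 14.22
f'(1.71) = 0.43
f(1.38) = 13.92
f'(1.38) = 1.38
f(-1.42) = -1.22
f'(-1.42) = 9.44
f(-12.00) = -262.28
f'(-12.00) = 39.91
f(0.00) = 9.28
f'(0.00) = 5.35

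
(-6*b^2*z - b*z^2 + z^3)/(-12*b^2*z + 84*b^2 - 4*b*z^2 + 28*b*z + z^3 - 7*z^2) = z*(-3*b + z)/(-6*b*z + 42*b + z^2 - 7*z)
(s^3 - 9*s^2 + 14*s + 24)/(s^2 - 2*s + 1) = (s^3 - 9*s^2 + 14*s + 24)/(s^2 - 2*s + 1)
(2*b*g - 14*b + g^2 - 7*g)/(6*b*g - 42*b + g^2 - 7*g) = (2*b + g)/(6*b + g)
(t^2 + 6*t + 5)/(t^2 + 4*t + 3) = (t + 5)/(t + 3)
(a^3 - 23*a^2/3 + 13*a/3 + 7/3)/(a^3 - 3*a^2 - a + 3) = (3*a^2 - 20*a - 7)/(3*(a^2 - 2*a - 3))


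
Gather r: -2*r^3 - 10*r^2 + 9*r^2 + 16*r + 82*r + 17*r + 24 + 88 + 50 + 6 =-2*r^3 - r^2 + 115*r + 168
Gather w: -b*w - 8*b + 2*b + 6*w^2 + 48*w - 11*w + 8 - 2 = -6*b + 6*w^2 + w*(37 - b) + 6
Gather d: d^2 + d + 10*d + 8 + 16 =d^2 + 11*d + 24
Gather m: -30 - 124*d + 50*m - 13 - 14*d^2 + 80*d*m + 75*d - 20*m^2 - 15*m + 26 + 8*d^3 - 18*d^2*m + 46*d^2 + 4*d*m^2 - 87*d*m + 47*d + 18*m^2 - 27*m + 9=8*d^3 + 32*d^2 - 2*d + m^2*(4*d - 2) + m*(-18*d^2 - 7*d + 8) - 8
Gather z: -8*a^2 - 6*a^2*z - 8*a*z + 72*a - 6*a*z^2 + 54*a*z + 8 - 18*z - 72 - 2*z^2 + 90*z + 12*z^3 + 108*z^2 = -8*a^2 + 72*a + 12*z^3 + z^2*(106 - 6*a) + z*(-6*a^2 + 46*a + 72) - 64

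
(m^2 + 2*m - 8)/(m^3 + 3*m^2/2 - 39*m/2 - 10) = 2*(m^2 + 2*m - 8)/(2*m^3 + 3*m^2 - 39*m - 20)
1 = 1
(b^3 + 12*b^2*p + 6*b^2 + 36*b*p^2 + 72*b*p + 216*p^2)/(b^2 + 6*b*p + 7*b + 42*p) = (b^2 + 6*b*p + 6*b + 36*p)/(b + 7)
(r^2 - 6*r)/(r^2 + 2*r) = (r - 6)/(r + 2)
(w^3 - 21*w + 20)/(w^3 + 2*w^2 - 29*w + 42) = (w^3 - 21*w + 20)/(w^3 + 2*w^2 - 29*w + 42)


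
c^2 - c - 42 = (c - 7)*(c + 6)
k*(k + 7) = k^2 + 7*k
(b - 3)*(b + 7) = b^2 + 4*b - 21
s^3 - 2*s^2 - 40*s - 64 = (s - 8)*(s + 2)*(s + 4)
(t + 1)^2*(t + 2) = t^3 + 4*t^2 + 5*t + 2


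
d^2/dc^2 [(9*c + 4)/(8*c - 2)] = 100/(4*c - 1)^3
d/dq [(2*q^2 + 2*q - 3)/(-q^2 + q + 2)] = (4*q^2 + 2*q + 7)/(q^4 - 2*q^3 - 3*q^2 + 4*q + 4)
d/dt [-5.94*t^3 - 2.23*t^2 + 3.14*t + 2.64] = -17.82*t^2 - 4.46*t + 3.14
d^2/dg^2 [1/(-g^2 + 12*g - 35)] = 2*(g^2 - 12*g - 4*(g - 6)^2 + 35)/(g^2 - 12*g + 35)^3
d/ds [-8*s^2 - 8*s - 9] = -16*s - 8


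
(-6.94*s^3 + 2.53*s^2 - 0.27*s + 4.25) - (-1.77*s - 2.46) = -6.94*s^3 + 2.53*s^2 + 1.5*s + 6.71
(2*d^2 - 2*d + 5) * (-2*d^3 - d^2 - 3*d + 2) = -4*d^5 + 2*d^4 - 14*d^3 + 5*d^2 - 19*d + 10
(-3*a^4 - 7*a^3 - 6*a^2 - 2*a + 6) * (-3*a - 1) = 9*a^5 + 24*a^4 + 25*a^3 + 12*a^2 - 16*a - 6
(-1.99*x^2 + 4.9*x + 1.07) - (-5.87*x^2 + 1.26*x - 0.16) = 3.88*x^2 + 3.64*x + 1.23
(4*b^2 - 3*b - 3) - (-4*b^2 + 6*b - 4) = 8*b^2 - 9*b + 1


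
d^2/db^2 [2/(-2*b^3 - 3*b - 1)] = 12*(2*b*(2*b^3 + 3*b + 1) - 3*(2*b^2 + 1)^2)/(2*b^3 + 3*b + 1)^3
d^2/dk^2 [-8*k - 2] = 0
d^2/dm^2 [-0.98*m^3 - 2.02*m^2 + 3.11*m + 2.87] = -5.88*m - 4.04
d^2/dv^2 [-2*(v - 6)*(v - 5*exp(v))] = 10*v*exp(v) - 40*exp(v) - 4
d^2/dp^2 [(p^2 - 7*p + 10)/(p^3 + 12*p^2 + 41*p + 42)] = 2*(p^6 - 21*p^5 - 315*p^4 - 547*p^3 + 5802*p^2 + 24084*p + 25588)/(p^9 + 36*p^8 + 555*p^7 + 4806*p^6 + 25779*p^5 + 88992*p^4 + 198197*p^3 + 275310*p^2 + 216972*p + 74088)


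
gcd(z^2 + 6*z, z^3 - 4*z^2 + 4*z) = z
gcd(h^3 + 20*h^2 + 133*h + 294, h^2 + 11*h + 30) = h + 6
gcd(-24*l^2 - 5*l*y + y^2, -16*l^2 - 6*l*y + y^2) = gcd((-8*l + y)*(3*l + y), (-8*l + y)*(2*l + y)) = -8*l + y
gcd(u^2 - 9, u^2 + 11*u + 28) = 1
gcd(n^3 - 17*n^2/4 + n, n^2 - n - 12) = n - 4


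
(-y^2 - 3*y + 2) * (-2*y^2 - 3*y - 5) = 2*y^4 + 9*y^3 + 10*y^2 + 9*y - 10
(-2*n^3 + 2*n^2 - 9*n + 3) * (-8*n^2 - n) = 16*n^5 - 14*n^4 + 70*n^3 - 15*n^2 - 3*n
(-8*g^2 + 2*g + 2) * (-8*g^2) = 64*g^4 - 16*g^3 - 16*g^2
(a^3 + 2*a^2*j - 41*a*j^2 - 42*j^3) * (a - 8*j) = a^4 - 6*a^3*j - 57*a^2*j^2 + 286*a*j^3 + 336*j^4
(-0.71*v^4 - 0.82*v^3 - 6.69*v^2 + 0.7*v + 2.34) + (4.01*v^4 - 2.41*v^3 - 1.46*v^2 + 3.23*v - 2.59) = 3.3*v^4 - 3.23*v^3 - 8.15*v^2 + 3.93*v - 0.25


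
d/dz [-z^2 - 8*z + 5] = -2*z - 8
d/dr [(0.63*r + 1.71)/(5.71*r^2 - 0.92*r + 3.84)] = (-3.5973*r^2 - 19.5282*r + 3.9924)/(32.6041*r^4 - 10.5064*r^3 + 44.6992*r^2 - 7.0656*r + 14.7456)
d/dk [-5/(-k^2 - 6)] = -10*k/(k^2 + 6)^2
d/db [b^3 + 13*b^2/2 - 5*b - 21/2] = 3*b^2 + 13*b - 5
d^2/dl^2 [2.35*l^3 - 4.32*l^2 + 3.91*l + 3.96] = 14.1*l - 8.64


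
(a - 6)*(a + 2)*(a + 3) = a^3 - a^2 - 24*a - 36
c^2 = c^2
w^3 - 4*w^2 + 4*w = w*(w - 2)^2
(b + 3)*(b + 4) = b^2 + 7*b + 12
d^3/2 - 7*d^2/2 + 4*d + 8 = (d/2 + 1/2)*(d - 4)^2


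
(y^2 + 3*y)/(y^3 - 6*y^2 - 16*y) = (y + 3)/(y^2 - 6*y - 16)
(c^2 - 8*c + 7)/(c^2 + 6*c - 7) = (c - 7)/(c + 7)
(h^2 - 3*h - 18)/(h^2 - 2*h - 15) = (h - 6)/(h - 5)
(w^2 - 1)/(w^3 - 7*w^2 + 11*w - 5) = (w + 1)/(w^2 - 6*w + 5)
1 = 1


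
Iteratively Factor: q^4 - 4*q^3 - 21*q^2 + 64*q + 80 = (q - 4)*(q^3 - 21*q - 20) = (q - 5)*(q - 4)*(q^2 + 5*q + 4) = (q - 5)*(q - 4)*(q + 1)*(q + 4)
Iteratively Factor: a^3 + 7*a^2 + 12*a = (a + 3)*(a^2 + 4*a) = a*(a + 3)*(a + 4)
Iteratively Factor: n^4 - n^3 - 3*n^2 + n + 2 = (n + 1)*(n^3 - 2*n^2 - n + 2) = (n - 1)*(n + 1)*(n^2 - n - 2) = (n - 1)*(n + 1)^2*(n - 2)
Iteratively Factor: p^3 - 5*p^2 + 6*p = (p - 3)*(p^2 - 2*p) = p*(p - 3)*(p - 2)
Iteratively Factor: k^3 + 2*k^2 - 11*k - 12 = (k + 4)*(k^2 - 2*k - 3) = (k - 3)*(k + 4)*(k + 1)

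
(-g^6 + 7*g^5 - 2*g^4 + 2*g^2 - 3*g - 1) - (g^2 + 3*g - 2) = -g^6 + 7*g^5 - 2*g^4 + g^2 - 6*g + 1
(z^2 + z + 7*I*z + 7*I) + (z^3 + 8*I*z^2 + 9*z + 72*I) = z^3 + z^2 + 8*I*z^2 + 10*z + 7*I*z + 79*I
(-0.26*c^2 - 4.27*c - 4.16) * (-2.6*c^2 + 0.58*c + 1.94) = 0.676*c^4 + 10.9512*c^3 + 7.835*c^2 - 10.6966*c - 8.0704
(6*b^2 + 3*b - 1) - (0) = 6*b^2 + 3*b - 1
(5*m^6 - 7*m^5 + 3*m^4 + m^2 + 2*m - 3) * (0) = 0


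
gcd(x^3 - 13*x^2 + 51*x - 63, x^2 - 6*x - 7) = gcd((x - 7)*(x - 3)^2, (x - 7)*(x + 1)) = x - 7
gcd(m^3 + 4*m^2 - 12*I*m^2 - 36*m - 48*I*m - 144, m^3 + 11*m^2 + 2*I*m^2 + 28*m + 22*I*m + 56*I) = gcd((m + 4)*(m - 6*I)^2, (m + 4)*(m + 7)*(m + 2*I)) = m + 4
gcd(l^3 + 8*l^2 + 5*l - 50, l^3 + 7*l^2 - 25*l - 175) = l + 5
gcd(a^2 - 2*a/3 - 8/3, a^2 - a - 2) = a - 2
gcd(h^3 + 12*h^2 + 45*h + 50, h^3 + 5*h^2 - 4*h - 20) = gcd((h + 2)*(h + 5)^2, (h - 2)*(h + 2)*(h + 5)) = h^2 + 7*h + 10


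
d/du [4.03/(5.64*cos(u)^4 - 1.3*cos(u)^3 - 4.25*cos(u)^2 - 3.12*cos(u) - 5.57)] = (90.9168*cos(u)^3 - 15.717*cos(u)^2 - 34.255*cos(u) - 12.5736)*sin(u)/(-5.64*cos(u)^4 + 1.3*cos(u)^3 + 4.25*cos(u)^2 + 3.12*cos(u) + 5.57)^2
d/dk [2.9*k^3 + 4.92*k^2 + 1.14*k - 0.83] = 8.7*k^2 + 9.84*k + 1.14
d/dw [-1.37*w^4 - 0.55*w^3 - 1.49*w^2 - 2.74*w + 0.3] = -5.48*w^3 - 1.65*w^2 - 2.98*w - 2.74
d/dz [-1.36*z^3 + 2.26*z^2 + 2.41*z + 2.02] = -4.08*z^2 + 4.52*z + 2.41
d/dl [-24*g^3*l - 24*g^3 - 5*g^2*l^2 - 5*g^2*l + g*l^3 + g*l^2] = g*(-24*g^2 - 10*g*l - 5*g + 3*l^2 + 2*l)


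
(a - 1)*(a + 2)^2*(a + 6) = a^4 + 9*a^3 + 18*a^2 - 4*a - 24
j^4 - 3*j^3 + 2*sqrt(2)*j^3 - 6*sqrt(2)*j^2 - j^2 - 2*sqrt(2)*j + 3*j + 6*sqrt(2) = (j - 3)*(j - 1)*(j + 1)*(j + 2*sqrt(2))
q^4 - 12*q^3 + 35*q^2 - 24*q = q*(q - 8)*(q - 3)*(q - 1)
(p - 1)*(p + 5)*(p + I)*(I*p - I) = I*p^4 - p^3 + 3*I*p^3 - 3*p^2 - 9*I*p^2 + 9*p + 5*I*p - 5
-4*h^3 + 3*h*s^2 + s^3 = (-h + s)*(2*h + s)^2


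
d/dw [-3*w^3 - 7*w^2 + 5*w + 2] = -9*w^2 - 14*w + 5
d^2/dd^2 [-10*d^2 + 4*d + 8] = -20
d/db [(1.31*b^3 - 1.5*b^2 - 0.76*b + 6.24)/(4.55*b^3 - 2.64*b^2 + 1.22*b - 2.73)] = (3.3666*b^4 + 10.1124*b^3 - 99.7413*b^2 + 41.1372*b - 5.538)/(20.7025*b^6 - 24.024*b^5 + 18.0716*b^4 - 31.2846*b^3 + 15.9028*b^2 - 6.6612*b + 7.4529)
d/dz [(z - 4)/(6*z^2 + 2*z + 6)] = (3*z^2 + z - (z - 4)*(6*z + 1) + 3)/(2*(3*z^2 + z + 3)^2)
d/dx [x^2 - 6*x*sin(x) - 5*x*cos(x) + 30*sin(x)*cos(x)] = 5*x*sin(x) - 6*x*cos(x) + 2*x - 6*sin(x) - 5*cos(x) + 30*cos(2*x)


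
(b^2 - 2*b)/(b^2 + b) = (b - 2)/(b + 1)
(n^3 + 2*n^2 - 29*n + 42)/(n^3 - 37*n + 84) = (n - 2)/(n - 4)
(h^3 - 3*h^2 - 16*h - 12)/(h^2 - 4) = (h^2 - 5*h - 6)/(h - 2)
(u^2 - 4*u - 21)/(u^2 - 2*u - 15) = (u - 7)/(u - 5)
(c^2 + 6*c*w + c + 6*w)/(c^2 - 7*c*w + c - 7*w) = (-c - 6*w)/(-c + 7*w)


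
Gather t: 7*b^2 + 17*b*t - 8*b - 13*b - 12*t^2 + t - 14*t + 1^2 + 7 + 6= 7*b^2 - 21*b - 12*t^2 + t*(17*b - 13) + 14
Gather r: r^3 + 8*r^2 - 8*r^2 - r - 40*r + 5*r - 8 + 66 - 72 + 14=r^3 - 36*r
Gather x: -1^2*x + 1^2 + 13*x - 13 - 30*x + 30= 18 - 18*x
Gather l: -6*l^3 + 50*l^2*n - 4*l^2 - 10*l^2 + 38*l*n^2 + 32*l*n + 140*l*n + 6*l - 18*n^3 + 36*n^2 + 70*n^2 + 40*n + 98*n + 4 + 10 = -6*l^3 + l^2*(50*n - 14) + l*(38*n^2 + 172*n + 6) - 18*n^3 + 106*n^2 + 138*n + 14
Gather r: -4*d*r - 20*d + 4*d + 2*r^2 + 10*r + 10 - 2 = -16*d + 2*r^2 + r*(10 - 4*d) + 8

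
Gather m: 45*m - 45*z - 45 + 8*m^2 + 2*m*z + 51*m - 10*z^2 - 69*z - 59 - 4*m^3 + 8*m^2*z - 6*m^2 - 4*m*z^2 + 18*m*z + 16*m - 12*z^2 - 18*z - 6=-4*m^3 + m^2*(8*z + 2) + m*(-4*z^2 + 20*z + 112) - 22*z^2 - 132*z - 110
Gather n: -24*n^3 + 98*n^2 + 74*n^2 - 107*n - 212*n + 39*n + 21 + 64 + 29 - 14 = -24*n^3 + 172*n^2 - 280*n + 100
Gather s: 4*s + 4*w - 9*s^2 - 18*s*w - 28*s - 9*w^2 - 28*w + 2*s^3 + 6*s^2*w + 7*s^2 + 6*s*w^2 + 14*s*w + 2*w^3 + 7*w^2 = 2*s^3 + s^2*(6*w - 2) + s*(6*w^2 - 4*w - 24) + 2*w^3 - 2*w^2 - 24*w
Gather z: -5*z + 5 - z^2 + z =-z^2 - 4*z + 5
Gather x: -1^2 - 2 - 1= -4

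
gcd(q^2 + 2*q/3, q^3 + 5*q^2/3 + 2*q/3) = q^2 + 2*q/3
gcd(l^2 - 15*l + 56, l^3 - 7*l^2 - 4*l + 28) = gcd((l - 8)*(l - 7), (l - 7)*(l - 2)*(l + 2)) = l - 7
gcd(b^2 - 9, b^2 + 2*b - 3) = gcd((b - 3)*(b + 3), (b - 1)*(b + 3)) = b + 3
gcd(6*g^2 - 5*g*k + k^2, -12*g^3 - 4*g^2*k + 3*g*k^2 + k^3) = 2*g - k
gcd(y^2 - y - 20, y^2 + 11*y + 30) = 1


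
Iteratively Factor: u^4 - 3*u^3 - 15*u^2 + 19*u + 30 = (u - 2)*(u^3 - u^2 - 17*u - 15) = (u - 2)*(u + 3)*(u^2 - 4*u - 5) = (u - 5)*(u - 2)*(u + 3)*(u + 1)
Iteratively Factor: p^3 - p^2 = (p)*(p^2 - p) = p*(p - 1)*(p)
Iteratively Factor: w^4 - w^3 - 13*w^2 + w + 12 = (w + 1)*(w^3 - 2*w^2 - 11*w + 12) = (w + 1)*(w + 3)*(w^2 - 5*w + 4) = (w - 4)*(w + 1)*(w + 3)*(w - 1)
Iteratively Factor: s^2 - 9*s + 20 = (s - 5)*(s - 4)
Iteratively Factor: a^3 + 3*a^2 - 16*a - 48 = (a + 4)*(a^2 - a - 12) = (a + 3)*(a + 4)*(a - 4)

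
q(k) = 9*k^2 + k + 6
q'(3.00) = 55.00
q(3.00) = 90.00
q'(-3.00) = -53.00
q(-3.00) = 84.00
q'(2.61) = 47.98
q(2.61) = 69.92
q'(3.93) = 71.74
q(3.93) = 148.93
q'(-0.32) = -4.76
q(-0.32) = 6.60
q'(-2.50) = -44.00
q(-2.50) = 59.75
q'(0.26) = 5.68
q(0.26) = 6.87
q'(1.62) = 30.16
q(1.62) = 31.24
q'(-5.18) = -92.24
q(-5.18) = 242.31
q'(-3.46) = -61.28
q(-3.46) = 110.28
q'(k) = 18*k + 1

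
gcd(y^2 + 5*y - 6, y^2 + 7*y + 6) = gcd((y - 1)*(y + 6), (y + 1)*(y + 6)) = y + 6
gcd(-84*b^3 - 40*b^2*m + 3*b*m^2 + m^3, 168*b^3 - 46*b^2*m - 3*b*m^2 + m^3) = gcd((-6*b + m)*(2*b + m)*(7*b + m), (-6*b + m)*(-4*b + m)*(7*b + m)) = 42*b^2 - b*m - m^2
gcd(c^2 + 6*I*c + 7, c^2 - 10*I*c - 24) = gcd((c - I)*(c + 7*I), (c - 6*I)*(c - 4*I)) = 1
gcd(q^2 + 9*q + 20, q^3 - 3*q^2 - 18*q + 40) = q + 4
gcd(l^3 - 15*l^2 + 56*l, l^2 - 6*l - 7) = l - 7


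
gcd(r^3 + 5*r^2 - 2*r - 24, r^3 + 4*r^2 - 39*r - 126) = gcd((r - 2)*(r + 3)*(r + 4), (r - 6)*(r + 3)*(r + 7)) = r + 3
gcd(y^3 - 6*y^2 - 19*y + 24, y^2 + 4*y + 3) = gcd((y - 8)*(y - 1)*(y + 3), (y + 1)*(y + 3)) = y + 3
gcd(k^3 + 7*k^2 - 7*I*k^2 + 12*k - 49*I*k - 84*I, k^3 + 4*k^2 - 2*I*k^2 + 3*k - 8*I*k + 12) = k + 4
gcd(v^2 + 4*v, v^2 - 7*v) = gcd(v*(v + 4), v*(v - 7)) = v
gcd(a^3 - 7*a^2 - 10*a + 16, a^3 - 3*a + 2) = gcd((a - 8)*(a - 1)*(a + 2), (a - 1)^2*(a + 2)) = a^2 + a - 2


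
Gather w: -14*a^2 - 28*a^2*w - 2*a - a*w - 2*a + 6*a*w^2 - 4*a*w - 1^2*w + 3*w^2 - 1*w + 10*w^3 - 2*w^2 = -14*a^2 - 4*a + 10*w^3 + w^2*(6*a + 1) + w*(-28*a^2 - 5*a - 2)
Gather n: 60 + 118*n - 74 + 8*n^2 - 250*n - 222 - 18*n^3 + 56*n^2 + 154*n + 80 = -18*n^3 + 64*n^2 + 22*n - 156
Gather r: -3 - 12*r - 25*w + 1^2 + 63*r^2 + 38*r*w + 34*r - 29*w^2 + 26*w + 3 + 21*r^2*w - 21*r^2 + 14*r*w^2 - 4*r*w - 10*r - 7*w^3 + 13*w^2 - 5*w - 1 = r^2*(21*w + 42) + r*(14*w^2 + 34*w + 12) - 7*w^3 - 16*w^2 - 4*w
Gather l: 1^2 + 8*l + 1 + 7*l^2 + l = 7*l^2 + 9*l + 2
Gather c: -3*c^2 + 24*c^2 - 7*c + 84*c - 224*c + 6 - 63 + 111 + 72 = 21*c^2 - 147*c + 126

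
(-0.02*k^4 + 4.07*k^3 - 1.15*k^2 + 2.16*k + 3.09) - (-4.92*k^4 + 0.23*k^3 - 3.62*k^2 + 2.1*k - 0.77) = 4.9*k^4 + 3.84*k^3 + 2.47*k^2 + 0.0600000000000001*k + 3.86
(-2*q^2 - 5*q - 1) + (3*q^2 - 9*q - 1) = q^2 - 14*q - 2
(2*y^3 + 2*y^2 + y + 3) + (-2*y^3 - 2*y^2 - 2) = y + 1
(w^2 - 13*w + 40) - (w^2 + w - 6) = 46 - 14*w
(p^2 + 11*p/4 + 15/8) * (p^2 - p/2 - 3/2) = p^4 + 9*p^3/4 - p^2 - 81*p/16 - 45/16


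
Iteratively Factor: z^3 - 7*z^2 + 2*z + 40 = (z - 4)*(z^2 - 3*z - 10) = (z - 5)*(z - 4)*(z + 2)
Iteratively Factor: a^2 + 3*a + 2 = (a + 2)*(a + 1)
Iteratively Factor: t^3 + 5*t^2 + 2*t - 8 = (t + 2)*(t^2 + 3*t - 4) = (t - 1)*(t + 2)*(t + 4)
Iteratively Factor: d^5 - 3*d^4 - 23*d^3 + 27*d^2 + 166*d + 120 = (d + 3)*(d^4 - 6*d^3 - 5*d^2 + 42*d + 40) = (d - 4)*(d + 3)*(d^3 - 2*d^2 - 13*d - 10) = (d - 4)*(d + 2)*(d + 3)*(d^2 - 4*d - 5) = (d - 5)*(d - 4)*(d + 2)*(d + 3)*(d + 1)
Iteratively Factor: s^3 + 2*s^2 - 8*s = (s)*(s^2 + 2*s - 8) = s*(s - 2)*(s + 4)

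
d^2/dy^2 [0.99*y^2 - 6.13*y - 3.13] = 1.98000000000000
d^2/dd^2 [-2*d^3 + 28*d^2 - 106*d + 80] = 56 - 12*d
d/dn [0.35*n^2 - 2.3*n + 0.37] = 0.7*n - 2.3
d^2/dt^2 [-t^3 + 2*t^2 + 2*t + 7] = 4 - 6*t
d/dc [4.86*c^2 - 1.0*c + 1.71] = 9.72*c - 1.0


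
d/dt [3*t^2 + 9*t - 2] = 6*t + 9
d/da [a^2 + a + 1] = 2*a + 1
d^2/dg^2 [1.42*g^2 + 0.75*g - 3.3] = 2.84000000000000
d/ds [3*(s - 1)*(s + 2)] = 6*s + 3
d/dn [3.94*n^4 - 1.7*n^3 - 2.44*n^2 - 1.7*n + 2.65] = 15.76*n^3 - 5.1*n^2 - 4.88*n - 1.7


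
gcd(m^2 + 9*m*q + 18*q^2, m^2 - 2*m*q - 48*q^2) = m + 6*q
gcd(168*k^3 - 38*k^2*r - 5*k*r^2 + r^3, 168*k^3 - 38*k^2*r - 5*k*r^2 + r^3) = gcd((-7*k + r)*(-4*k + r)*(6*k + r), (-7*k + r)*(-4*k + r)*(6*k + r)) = 168*k^3 - 38*k^2*r - 5*k*r^2 + r^3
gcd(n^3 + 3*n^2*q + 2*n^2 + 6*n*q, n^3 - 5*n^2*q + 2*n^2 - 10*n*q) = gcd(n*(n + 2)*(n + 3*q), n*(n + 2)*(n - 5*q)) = n^2 + 2*n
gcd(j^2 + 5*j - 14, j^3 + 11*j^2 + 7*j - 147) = j + 7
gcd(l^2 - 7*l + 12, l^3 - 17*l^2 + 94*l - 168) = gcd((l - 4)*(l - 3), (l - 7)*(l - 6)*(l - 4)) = l - 4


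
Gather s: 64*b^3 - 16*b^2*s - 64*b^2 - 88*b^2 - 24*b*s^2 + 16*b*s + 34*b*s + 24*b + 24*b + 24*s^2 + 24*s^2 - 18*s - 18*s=64*b^3 - 152*b^2 + 48*b + s^2*(48 - 24*b) + s*(-16*b^2 + 50*b - 36)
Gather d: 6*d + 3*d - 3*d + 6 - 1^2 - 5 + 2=6*d + 2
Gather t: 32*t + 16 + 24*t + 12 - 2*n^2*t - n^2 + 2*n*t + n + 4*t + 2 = -n^2 + n + t*(-2*n^2 + 2*n + 60) + 30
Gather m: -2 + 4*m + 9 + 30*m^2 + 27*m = 30*m^2 + 31*m + 7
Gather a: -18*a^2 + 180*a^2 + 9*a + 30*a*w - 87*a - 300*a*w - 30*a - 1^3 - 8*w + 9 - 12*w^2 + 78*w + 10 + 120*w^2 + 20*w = 162*a^2 + a*(-270*w - 108) + 108*w^2 + 90*w + 18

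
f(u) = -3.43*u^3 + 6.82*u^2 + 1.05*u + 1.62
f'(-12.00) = -1644.39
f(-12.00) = 6898.14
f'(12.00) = -1317.03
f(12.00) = -4930.74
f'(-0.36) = -5.19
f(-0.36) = 2.29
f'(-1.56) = -45.27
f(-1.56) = 29.60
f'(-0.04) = 0.49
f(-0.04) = 1.59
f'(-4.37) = -255.06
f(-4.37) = 413.52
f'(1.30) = 1.39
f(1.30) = 6.98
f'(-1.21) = -30.52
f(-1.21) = 16.41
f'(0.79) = 5.40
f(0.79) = 5.01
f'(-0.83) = -17.36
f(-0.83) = 7.41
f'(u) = -10.29*u^2 + 13.64*u + 1.05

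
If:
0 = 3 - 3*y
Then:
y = 1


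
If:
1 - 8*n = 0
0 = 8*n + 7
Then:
No Solution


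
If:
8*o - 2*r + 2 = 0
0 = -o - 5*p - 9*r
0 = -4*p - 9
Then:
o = 9/148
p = -9/4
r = 46/37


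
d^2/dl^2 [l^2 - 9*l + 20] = 2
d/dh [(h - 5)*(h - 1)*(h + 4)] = 3*h^2 - 4*h - 19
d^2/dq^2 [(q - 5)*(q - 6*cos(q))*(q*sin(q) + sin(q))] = -q^3*sin(q) + 4*q^2*sin(q) + 12*q^2*sin(2*q) + 6*q^2*cos(q) + 11*q*sin(q) - 48*q*sin(2*q) - 16*q*cos(q) - 24*q*cos(2*q) - 8*sin(q) - 66*sin(2*q) - 10*cos(q) + 48*cos(2*q)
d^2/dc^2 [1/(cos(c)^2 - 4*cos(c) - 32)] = (4*sin(c)^4 - 146*sin(c)^2 - 113*cos(c) - 3*cos(3*c) + 46)/(sin(c)^2 + 4*cos(c) + 31)^3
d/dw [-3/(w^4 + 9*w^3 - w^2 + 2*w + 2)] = 3*(4*w^3 + 27*w^2 - 2*w + 2)/(w^4 + 9*w^3 - w^2 + 2*w + 2)^2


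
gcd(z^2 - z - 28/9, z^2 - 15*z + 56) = 1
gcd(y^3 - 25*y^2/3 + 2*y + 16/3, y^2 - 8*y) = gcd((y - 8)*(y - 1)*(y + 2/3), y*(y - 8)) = y - 8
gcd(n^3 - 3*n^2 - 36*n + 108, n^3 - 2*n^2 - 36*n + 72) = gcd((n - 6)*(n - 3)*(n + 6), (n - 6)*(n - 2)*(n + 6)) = n^2 - 36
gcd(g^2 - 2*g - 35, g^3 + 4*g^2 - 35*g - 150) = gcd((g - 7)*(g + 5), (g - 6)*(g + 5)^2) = g + 5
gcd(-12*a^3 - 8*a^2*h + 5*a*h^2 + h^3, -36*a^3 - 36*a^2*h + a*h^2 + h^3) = 6*a^2 + 7*a*h + h^2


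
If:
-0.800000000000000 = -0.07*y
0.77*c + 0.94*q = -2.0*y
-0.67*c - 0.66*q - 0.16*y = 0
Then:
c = 109.92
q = -114.36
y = 11.43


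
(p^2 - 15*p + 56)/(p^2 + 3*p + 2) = (p^2 - 15*p + 56)/(p^2 + 3*p + 2)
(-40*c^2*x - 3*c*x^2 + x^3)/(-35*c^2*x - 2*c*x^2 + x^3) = (-8*c + x)/(-7*c + x)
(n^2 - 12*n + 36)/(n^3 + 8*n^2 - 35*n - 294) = (n - 6)/(n^2 + 14*n + 49)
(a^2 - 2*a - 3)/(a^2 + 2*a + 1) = (a - 3)/(a + 1)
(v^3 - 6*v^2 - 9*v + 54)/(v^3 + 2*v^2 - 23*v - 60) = (v^2 - 9*v + 18)/(v^2 - v - 20)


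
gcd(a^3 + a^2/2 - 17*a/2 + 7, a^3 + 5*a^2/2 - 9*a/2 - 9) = a - 2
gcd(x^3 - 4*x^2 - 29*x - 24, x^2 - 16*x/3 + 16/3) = 1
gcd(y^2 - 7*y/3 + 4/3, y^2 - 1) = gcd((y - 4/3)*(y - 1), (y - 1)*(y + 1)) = y - 1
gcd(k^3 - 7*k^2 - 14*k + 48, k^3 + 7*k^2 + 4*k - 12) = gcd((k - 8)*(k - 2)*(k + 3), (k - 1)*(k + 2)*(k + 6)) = 1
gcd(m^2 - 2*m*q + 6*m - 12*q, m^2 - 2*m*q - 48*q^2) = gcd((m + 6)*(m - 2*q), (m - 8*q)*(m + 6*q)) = 1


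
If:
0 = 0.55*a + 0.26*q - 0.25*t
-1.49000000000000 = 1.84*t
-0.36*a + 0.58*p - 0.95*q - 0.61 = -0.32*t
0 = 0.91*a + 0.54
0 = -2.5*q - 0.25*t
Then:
No Solution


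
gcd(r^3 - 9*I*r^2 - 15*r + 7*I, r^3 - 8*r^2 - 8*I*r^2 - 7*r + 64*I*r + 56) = r^2 - 8*I*r - 7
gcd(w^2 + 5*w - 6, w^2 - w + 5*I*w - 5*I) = w - 1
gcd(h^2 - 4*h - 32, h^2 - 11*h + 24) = h - 8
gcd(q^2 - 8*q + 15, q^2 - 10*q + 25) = q - 5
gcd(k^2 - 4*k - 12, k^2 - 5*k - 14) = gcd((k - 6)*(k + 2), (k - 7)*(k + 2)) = k + 2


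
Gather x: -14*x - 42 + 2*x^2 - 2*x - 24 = 2*x^2 - 16*x - 66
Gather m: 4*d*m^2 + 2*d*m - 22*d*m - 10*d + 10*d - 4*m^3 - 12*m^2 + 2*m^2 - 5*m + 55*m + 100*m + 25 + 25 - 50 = -4*m^3 + m^2*(4*d - 10) + m*(150 - 20*d)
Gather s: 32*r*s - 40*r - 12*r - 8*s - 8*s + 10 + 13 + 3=-52*r + s*(32*r - 16) + 26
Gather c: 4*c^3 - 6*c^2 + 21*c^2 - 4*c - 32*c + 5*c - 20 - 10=4*c^3 + 15*c^2 - 31*c - 30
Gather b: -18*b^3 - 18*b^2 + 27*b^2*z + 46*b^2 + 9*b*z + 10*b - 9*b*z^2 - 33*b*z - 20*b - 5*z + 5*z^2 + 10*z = -18*b^3 + b^2*(27*z + 28) + b*(-9*z^2 - 24*z - 10) + 5*z^2 + 5*z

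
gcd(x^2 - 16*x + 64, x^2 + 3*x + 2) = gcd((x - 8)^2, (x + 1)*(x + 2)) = 1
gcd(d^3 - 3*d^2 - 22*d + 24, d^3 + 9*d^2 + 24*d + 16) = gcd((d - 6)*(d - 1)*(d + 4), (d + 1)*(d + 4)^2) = d + 4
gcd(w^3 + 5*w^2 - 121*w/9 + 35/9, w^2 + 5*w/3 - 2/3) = w - 1/3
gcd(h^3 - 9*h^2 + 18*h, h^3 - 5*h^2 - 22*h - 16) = 1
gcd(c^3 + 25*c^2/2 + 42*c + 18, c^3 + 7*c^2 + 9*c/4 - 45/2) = c + 6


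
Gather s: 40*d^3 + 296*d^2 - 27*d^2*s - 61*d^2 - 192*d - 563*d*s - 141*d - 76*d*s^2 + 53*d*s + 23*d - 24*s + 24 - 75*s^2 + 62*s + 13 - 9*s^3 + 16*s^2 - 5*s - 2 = 40*d^3 + 235*d^2 - 310*d - 9*s^3 + s^2*(-76*d - 59) + s*(-27*d^2 - 510*d + 33) + 35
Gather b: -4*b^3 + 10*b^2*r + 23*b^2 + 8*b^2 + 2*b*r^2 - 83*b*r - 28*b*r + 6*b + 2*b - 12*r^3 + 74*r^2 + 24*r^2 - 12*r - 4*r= -4*b^3 + b^2*(10*r + 31) + b*(2*r^2 - 111*r + 8) - 12*r^3 + 98*r^2 - 16*r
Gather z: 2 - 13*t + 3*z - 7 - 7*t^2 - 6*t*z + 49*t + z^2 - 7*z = -7*t^2 + 36*t + z^2 + z*(-6*t - 4) - 5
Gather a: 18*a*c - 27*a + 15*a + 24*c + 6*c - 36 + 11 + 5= a*(18*c - 12) + 30*c - 20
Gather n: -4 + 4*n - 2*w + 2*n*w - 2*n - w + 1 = n*(2*w + 2) - 3*w - 3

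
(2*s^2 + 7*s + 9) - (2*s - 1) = 2*s^2 + 5*s + 10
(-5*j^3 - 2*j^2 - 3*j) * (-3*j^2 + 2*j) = 15*j^5 - 4*j^4 + 5*j^3 - 6*j^2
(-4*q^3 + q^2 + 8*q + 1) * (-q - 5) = 4*q^4 + 19*q^3 - 13*q^2 - 41*q - 5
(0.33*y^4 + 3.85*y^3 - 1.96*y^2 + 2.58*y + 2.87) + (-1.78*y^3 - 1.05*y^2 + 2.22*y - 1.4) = 0.33*y^4 + 2.07*y^3 - 3.01*y^2 + 4.8*y + 1.47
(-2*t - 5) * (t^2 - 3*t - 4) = -2*t^3 + t^2 + 23*t + 20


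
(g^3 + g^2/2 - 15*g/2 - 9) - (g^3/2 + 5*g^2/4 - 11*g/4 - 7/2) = g^3/2 - 3*g^2/4 - 19*g/4 - 11/2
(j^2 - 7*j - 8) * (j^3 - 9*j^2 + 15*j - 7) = j^5 - 16*j^4 + 70*j^3 - 40*j^2 - 71*j + 56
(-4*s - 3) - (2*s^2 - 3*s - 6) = -2*s^2 - s + 3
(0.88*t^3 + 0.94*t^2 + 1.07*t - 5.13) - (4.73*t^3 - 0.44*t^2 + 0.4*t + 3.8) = -3.85*t^3 + 1.38*t^2 + 0.67*t - 8.93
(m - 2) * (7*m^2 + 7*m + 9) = 7*m^3 - 7*m^2 - 5*m - 18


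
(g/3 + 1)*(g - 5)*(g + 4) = g^3/3 + 2*g^2/3 - 23*g/3 - 20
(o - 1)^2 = o^2 - 2*o + 1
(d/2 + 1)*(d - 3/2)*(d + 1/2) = d^3/2 + d^2/2 - 11*d/8 - 3/4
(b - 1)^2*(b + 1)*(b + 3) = b^4 + 2*b^3 - 4*b^2 - 2*b + 3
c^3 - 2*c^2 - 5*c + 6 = (c - 3)*(c - 1)*(c + 2)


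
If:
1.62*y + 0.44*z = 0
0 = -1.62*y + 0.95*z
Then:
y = 0.00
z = 0.00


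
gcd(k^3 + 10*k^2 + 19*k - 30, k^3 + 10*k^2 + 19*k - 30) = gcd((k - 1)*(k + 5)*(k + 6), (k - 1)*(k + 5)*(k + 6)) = k^3 + 10*k^2 + 19*k - 30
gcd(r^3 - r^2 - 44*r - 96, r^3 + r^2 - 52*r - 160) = r^2 - 4*r - 32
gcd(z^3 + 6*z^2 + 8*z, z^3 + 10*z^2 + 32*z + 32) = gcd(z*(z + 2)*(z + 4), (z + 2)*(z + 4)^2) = z^2 + 6*z + 8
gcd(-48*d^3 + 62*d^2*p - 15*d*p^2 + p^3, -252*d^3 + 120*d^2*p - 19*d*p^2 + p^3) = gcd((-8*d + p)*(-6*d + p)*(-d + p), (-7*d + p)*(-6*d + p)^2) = -6*d + p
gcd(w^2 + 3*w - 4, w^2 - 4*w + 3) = w - 1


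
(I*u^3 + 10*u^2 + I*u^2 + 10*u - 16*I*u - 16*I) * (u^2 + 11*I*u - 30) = I*u^5 - u^4 + I*u^4 - u^3 + 64*I*u^3 - 124*u^2 + 64*I*u^2 - 124*u + 480*I*u + 480*I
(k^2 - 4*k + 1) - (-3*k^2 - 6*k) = 4*k^2 + 2*k + 1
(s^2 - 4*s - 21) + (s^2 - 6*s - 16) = 2*s^2 - 10*s - 37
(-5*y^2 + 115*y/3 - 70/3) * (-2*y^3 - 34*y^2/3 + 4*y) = 10*y^5 - 20*y^4 - 3670*y^3/9 + 3760*y^2/9 - 280*y/3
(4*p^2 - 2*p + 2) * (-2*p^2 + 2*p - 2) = -8*p^4 + 12*p^3 - 16*p^2 + 8*p - 4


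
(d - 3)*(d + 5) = d^2 + 2*d - 15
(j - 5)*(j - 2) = j^2 - 7*j + 10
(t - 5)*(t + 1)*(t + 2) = t^3 - 2*t^2 - 13*t - 10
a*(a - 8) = a^2 - 8*a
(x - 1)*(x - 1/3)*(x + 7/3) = x^3 + x^2 - 25*x/9 + 7/9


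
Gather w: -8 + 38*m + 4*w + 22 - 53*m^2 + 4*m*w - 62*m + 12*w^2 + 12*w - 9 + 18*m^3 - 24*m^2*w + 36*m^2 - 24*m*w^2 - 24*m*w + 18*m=18*m^3 - 17*m^2 - 6*m + w^2*(12 - 24*m) + w*(-24*m^2 - 20*m + 16) + 5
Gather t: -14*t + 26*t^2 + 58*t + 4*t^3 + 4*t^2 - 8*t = 4*t^3 + 30*t^2 + 36*t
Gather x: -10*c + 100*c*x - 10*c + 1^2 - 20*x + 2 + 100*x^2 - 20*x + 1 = -20*c + 100*x^2 + x*(100*c - 40) + 4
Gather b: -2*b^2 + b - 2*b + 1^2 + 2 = -2*b^2 - b + 3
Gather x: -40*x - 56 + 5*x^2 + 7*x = 5*x^2 - 33*x - 56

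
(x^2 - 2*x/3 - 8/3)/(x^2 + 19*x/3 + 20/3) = (x - 2)/(x + 5)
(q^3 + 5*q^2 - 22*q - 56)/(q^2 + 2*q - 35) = (q^2 - 2*q - 8)/(q - 5)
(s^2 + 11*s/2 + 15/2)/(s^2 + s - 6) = (s + 5/2)/(s - 2)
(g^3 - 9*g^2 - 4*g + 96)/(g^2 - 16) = (g^2 - 5*g - 24)/(g + 4)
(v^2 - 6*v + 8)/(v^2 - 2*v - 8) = (v - 2)/(v + 2)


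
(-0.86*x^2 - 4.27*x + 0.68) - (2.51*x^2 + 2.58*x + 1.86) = -3.37*x^2 - 6.85*x - 1.18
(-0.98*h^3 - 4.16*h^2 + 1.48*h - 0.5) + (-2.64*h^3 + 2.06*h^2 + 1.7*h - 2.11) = -3.62*h^3 - 2.1*h^2 + 3.18*h - 2.61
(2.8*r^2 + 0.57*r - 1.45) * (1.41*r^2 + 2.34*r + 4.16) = 3.948*r^4 + 7.3557*r^3 + 10.9373*r^2 - 1.0218*r - 6.032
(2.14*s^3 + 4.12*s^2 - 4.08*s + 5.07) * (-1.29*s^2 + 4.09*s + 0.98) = -2.7606*s^5 + 3.4378*s^4 + 24.2112*s^3 - 19.1899*s^2 + 16.7379*s + 4.9686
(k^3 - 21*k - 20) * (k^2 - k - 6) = k^5 - k^4 - 27*k^3 + k^2 + 146*k + 120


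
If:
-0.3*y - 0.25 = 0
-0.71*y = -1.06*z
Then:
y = -0.83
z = -0.56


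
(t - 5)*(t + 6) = t^2 + t - 30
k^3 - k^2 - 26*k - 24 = (k - 6)*(k + 1)*(k + 4)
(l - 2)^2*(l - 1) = l^3 - 5*l^2 + 8*l - 4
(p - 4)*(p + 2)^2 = p^3 - 12*p - 16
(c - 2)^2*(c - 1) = c^3 - 5*c^2 + 8*c - 4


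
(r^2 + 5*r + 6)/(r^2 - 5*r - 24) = (r + 2)/(r - 8)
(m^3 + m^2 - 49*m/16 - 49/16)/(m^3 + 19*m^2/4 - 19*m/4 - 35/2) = (4*m^2 - 3*m - 7)/(4*(m^2 + 3*m - 10))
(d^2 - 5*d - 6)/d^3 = (d^2 - 5*d - 6)/d^3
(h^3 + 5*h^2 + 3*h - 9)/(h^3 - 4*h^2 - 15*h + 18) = (h + 3)/(h - 6)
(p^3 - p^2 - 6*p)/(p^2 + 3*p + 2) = p*(p - 3)/(p + 1)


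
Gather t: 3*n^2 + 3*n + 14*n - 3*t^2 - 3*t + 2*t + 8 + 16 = 3*n^2 + 17*n - 3*t^2 - t + 24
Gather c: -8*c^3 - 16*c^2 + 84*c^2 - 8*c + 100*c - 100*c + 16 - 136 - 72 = -8*c^3 + 68*c^2 - 8*c - 192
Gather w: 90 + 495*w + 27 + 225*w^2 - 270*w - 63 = 225*w^2 + 225*w + 54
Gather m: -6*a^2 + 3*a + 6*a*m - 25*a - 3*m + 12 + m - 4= -6*a^2 - 22*a + m*(6*a - 2) + 8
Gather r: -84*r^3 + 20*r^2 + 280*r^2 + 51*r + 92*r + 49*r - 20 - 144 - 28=-84*r^3 + 300*r^2 + 192*r - 192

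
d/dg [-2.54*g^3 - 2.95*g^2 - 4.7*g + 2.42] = -7.62*g^2 - 5.9*g - 4.7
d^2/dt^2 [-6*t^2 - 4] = -12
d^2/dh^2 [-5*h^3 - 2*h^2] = -30*h - 4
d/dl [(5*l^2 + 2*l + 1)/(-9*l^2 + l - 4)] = (23*l^2 - 22*l - 9)/(81*l^4 - 18*l^3 + 73*l^2 - 8*l + 16)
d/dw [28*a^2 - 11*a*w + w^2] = -11*a + 2*w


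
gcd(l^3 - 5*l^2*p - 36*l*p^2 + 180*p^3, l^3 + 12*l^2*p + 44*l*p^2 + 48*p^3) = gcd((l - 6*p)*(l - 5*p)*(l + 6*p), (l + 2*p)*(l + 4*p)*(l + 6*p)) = l + 6*p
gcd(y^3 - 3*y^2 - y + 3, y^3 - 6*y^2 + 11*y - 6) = y^2 - 4*y + 3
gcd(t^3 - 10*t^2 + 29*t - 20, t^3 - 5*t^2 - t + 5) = t^2 - 6*t + 5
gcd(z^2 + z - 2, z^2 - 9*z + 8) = z - 1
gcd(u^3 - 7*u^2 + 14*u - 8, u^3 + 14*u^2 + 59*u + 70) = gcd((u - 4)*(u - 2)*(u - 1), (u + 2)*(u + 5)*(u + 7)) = 1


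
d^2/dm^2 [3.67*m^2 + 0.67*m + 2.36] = 7.34000000000000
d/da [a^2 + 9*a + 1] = 2*a + 9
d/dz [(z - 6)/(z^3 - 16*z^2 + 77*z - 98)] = 2*(-z^2 + 10*z - 26)/(z^5 - 25*z^4 + 235*z^3 - 1015*z^2 + 1960*z - 1372)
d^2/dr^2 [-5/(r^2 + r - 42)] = 10*(r^2 + r - (2*r + 1)^2 - 42)/(r^2 + r - 42)^3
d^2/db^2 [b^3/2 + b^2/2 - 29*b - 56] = 3*b + 1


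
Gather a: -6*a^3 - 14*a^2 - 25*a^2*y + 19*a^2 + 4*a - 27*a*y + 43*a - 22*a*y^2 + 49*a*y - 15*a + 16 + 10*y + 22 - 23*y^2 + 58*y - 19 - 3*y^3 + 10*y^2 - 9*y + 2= -6*a^3 + a^2*(5 - 25*y) + a*(-22*y^2 + 22*y + 32) - 3*y^3 - 13*y^2 + 59*y + 21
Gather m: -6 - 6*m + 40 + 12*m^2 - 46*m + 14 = 12*m^2 - 52*m + 48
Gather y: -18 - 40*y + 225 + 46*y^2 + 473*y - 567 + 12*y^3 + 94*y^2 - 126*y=12*y^3 + 140*y^2 + 307*y - 360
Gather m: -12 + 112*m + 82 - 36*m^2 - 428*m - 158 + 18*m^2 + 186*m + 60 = -18*m^2 - 130*m - 28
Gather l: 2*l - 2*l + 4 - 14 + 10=0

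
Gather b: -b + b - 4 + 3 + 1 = 0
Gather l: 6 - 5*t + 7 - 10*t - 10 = 3 - 15*t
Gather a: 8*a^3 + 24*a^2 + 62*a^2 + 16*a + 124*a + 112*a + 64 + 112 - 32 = 8*a^3 + 86*a^2 + 252*a + 144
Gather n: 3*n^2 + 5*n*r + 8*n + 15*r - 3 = 3*n^2 + n*(5*r + 8) + 15*r - 3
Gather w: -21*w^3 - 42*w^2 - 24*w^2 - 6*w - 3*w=-21*w^3 - 66*w^2 - 9*w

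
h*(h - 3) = h^2 - 3*h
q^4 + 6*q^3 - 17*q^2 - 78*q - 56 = (q - 4)*(q + 1)*(q + 2)*(q + 7)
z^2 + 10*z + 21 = (z + 3)*(z + 7)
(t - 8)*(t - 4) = t^2 - 12*t + 32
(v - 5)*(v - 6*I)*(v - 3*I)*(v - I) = v^4 - 5*v^3 - 10*I*v^3 - 27*v^2 + 50*I*v^2 + 135*v + 18*I*v - 90*I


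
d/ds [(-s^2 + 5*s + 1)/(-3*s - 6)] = (s^2 + 4*s - 9)/(3*(s^2 + 4*s + 4))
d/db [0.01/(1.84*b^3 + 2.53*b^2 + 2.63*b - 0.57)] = (-0.0552*b^2 - 0.0506*b - 0.0263)/(1.84*b^3 + 2.53*b^2 + 2.63*b - 0.57)^2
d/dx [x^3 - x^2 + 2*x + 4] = 3*x^2 - 2*x + 2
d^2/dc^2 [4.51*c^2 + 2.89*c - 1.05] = 9.02000000000000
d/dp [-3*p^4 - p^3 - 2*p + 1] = -12*p^3 - 3*p^2 - 2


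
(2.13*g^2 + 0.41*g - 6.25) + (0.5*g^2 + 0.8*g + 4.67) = 2.63*g^2 + 1.21*g - 1.58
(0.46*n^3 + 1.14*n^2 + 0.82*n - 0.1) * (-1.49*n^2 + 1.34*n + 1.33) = -0.6854*n^5 - 1.0822*n^4 + 0.9176*n^3 + 2.764*n^2 + 0.9566*n - 0.133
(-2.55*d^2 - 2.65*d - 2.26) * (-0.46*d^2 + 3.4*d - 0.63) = 1.173*d^4 - 7.451*d^3 - 6.3639*d^2 - 6.0145*d + 1.4238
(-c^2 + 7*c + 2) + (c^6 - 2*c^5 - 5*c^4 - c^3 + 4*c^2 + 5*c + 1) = c^6 - 2*c^5 - 5*c^4 - c^3 + 3*c^2 + 12*c + 3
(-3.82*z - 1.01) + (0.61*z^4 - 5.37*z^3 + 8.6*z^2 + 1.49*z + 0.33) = 0.61*z^4 - 5.37*z^3 + 8.6*z^2 - 2.33*z - 0.68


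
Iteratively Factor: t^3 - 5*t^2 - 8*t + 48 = (t + 3)*(t^2 - 8*t + 16) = (t - 4)*(t + 3)*(t - 4)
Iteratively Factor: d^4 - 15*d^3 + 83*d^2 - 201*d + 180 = (d - 3)*(d^3 - 12*d^2 + 47*d - 60) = (d - 5)*(d - 3)*(d^2 - 7*d + 12) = (d - 5)*(d - 3)^2*(d - 4)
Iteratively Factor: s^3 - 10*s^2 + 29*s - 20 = (s - 1)*(s^2 - 9*s + 20) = (s - 4)*(s - 1)*(s - 5)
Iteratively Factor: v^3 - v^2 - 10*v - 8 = (v - 4)*(v^2 + 3*v + 2) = (v - 4)*(v + 1)*(v + 2)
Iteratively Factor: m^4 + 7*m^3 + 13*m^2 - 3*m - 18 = (m + 3)*(m^3 + 4*m^2 + m - 6) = (m + 2)*(m + 3)*(m^2 + 2*m - 3) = (m - 1)*(m + 2)*(m + 3)*(m + 3)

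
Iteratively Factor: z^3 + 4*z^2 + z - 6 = (z - 1)*(z^2 + 5*z + 6) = (z - 1)*(z + 3)*(z + 2)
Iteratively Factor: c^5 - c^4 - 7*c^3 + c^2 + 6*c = (c - 3)*(c^4 + 2*c^3 - c^2 - 2*c) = c*(c - 3)*(c^3 + 2*c^2 - c - 2) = c*(c - 3)*(c + 1)*(c^2 + c - 2) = c*(c - 3)*(c + 1)*(c + 2)*(c - 1)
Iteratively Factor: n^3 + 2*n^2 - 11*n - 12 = (n + 1)*(n^2 + n - 12) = (n + 1)*(n + 4)*(n - 3)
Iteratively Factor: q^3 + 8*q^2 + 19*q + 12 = (q + 1)*(q^2 + 7*q + 12) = (q + 1)*(q + 4)*(q + 3)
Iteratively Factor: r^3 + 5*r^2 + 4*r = (r)*(r^2 + 5*r + 4) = r*(r + 4)*(r + 1)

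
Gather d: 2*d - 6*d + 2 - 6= -4*d - 4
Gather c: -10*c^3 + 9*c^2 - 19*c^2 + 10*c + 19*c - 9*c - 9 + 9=-10*c^3 - 10*c^2 + 20*c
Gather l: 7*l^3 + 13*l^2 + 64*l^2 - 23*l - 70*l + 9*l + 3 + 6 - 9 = 7*l^3 + 77*l^2 - 84*l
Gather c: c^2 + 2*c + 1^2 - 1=c^2 + 2*c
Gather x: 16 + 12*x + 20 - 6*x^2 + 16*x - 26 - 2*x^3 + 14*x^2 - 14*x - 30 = -2*x^3 + 8*x^2 + 14*x - 20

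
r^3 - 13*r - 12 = (r - 4)*(r + 1)*(r + 3)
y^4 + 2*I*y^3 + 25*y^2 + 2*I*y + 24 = (y - 4*I)*(y - I)*(y + I)*(y + 6*I)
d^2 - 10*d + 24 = (d - 6)*(d - 4)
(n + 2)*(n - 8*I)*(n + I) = n^3 + 2*n^2 - 7*I*n^2 + 8*n - 14*I*n + 16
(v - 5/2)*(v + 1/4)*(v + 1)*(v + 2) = v^4 + 3*v^3/4 - 43*v^2/8 - 51*v/8 - 5/4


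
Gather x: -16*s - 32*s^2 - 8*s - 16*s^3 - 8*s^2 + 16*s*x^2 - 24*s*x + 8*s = -16*s^3 - 40*s^2 + 16*s*x^2 - 24*s*x - 16*s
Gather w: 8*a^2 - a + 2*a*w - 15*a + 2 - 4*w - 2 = 8*a^2 - 16*a + w*(2*a - 4)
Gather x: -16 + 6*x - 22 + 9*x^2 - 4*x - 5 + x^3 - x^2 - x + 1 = x^3 + 8*x^2 + x - 42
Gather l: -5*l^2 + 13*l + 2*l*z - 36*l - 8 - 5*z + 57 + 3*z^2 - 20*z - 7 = -5*l^2 + l*(2*z - 23) + 3*z^2 - 25*z + 42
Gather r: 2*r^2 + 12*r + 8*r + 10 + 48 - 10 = 2*r^2 + 20*r + 48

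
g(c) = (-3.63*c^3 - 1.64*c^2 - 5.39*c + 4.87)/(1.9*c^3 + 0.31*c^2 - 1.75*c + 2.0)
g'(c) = (-10.89*c^2 - 3.28*c - 5.39)/(1.9*c^3 + 0.31*c^2 - 1.75*c + 2.0) + (-5.7*c^2 - 0.62*c + 1.75)*(-3.63*c^3 - 1.64*c^2 - 5.39*c + 4.87)/(1.9*c^3 + 0.31*c^2 - 1.75*c + 2.0)^2 = (-3.5527136788005e-15*c^5 + 1.9907*c^4 + 33.187*c^3 - 44.9981*c^2 - 9.5794*c - 2.2575)/(3.61*c^6 + 1.178*c^5 - 6.5539*c^4 + 6.515*c^3 + 4.3025*c^2 - 7.0*c + 4.0)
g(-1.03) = 6.15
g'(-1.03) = -17.56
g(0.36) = 1.70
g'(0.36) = -4.43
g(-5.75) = -1.98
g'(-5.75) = -0.05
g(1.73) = -2.89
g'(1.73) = 0.38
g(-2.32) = -3.37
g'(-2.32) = -2.26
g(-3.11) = -2.46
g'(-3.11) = -0.56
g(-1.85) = -5.62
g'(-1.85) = -9.90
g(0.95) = -2.16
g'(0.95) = -4.34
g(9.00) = -2.02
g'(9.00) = 0.02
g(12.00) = -1.99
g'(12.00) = 0.01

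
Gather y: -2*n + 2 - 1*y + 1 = -2*n - y + 3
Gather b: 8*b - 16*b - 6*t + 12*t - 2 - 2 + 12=-8*b + 6*t + 8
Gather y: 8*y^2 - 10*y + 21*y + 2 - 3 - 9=8*y^2 + 11*y - 10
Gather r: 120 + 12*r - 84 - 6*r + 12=6*r + 48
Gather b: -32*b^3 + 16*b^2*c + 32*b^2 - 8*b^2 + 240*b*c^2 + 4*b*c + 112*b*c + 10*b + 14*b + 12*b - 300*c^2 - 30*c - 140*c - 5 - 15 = -32*b^3 + b^2*(16*c + 24) + b*(240*c^2 + 116*c + 36) - 300*c^2 - 170*c - 20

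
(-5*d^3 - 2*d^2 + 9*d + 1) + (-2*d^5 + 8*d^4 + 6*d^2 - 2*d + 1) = -2*d^5 + 8*d^4 - 5*d^3 + 4*d^2 + 7*d + 2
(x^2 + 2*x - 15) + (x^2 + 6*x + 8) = 2*x^2 + 8*x - 7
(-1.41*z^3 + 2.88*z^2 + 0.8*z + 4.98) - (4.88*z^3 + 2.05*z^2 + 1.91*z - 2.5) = -6.29*z^3 + 0.83*z^2 - 1.11*z + 7.48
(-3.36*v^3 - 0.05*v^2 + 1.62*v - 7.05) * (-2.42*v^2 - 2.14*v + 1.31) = 8.1312*v^5 + 7.3114*v^4 - 8.215*v^3 + 13.5287*v^2 + 17.2092*v - 9.2355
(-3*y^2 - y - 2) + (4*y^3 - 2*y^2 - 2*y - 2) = 4*y^3 - 5*y^2 - 3*y - 4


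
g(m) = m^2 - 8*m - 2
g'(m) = 2*m - 8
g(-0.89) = 5.91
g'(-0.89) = -9.78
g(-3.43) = 37.20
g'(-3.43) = -14.86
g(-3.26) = 34.71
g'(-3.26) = -14.52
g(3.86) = -17.98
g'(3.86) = -0.28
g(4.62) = -17.62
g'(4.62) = 1.24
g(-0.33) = 0.75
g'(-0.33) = -8.66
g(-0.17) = -0.61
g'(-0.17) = -8.34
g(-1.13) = 8.32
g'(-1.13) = -10.26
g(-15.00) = 343.00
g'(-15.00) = -38.00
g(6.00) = -14.00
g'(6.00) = 4.00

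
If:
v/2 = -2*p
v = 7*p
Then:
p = 0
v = 0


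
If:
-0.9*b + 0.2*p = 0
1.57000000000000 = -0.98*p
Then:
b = -0.36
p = -1.60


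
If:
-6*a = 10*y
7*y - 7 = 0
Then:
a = -5/3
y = 1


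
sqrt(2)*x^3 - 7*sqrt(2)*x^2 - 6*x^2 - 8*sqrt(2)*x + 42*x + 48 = (x - 8)*(x - 3*sqrt(2))*(sqrt(2)*x + sqrt(2))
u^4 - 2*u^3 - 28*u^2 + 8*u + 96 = (u - 6)*(u - 2)*(u + 2)*(u + 4)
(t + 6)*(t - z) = t^2 - t*z + 6*t - 6*z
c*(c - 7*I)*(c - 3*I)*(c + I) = c^4 - 9*I*c^3 - 11*c^2 - 21*I*c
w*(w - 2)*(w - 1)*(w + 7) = w^4 + 4*w^3 - 19*w^2 + 14*w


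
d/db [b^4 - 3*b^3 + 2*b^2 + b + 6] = 4*b^3 - 9*b^2 + 4*b + 1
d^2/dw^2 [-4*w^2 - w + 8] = -8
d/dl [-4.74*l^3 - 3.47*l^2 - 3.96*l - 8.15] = -14.22*l^2 - 6.94*l - 3.96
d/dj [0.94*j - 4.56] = 0.940000000000000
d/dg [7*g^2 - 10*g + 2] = 14*g - 10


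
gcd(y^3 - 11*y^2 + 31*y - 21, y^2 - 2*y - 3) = y - 3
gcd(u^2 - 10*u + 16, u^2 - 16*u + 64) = u - 8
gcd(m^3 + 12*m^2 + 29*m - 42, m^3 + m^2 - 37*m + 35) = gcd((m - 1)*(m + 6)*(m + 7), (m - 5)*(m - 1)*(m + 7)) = m^2 + 6*m - 7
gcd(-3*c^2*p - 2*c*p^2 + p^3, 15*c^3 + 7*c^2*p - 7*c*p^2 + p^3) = -3*c^2 - 2*c*p + p^2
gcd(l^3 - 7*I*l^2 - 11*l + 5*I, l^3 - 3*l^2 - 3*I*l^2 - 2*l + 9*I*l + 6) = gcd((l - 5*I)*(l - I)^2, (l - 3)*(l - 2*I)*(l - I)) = l - I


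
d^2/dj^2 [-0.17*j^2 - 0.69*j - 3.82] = -0.340000000000000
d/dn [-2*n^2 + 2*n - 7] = 2 - 4*n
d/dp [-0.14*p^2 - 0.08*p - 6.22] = -0.28*p - 0.08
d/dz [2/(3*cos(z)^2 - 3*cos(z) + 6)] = 2*(2*cos(z) - 1)*sin(z)/(3*(sin(z)^2 + cos(z) - 3)^2)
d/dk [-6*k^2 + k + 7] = 1 - 12*k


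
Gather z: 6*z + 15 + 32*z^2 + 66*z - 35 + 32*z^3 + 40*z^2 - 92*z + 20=32*z^3 + 72*z^2 - 20*z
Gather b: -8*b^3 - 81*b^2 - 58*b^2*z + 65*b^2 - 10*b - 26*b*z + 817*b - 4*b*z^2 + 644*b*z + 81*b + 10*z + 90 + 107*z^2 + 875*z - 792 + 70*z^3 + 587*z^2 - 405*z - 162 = -8*b^3 + b^2*(-58*z - 16) + b*(-4*z^2 + 618*z + 888) + 70*z^3 + 694*z^2 + 480*z - 864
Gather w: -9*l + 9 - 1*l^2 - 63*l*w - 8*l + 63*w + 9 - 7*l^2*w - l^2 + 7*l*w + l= -2*l^2 - 16*l + w*(-7*l^2 - 56*l + 63) + 18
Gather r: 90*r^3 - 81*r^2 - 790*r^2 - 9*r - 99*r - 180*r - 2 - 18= 90*r^3 - 871*r^2 - 288*r - 20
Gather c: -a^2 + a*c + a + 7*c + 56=-a^2 + a + c*(a + 7) + 56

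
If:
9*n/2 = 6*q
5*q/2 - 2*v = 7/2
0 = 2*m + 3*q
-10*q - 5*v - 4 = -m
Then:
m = -57/142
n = 76/213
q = 19/71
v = -201/142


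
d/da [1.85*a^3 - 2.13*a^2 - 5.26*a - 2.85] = 5.55*a^2 - 4.26*a - 5.26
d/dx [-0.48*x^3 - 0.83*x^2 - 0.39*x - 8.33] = -1.44*x^2 - 1.66*x - 0.39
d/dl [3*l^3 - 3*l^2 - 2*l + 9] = 9*l^2 - 6*l - 2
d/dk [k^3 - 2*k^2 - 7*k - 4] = 3*k^2 - 4*k - 7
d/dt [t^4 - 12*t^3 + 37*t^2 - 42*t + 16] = 4*t^3 - 36*t^2 + 74*t - 42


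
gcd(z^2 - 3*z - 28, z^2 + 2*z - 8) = z + 4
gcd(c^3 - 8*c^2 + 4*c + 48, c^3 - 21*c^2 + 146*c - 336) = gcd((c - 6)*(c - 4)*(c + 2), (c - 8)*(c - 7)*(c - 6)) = c - 6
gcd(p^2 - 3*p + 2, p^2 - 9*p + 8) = p - 1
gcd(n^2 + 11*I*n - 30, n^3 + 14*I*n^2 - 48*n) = n + 6*I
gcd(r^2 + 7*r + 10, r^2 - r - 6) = r + 2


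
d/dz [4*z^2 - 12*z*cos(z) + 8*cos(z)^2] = 12*z*sin(z) + 8*z - 8*sin(2*z) - 12*cos(z)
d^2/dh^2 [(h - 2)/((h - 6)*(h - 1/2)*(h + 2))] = 4*(12*h^5 - 102*h^4 + 409*h^3 - 390*h^2 - 612*h - 776)/(8*h^9 - 108*h^8 + 246*h^7 + 1575*h^6 - 3756*h^5 - 10764*h^4 + 5824*h^3 + 10512*h^2 - 8640*h + 1728)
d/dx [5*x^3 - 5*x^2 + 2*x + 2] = 15*x^2 - 10*x + 2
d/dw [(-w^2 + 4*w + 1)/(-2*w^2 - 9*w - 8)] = (17*w^2 + 20*w - 23)/(4*w^4 + 36*w^3 + 113*w^2 + 144*w + 64)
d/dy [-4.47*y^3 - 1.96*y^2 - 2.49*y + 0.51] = -13.41*y^2 - 3.92*y - 2.49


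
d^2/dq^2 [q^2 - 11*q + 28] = 2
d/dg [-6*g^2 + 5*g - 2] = 5 - 12*g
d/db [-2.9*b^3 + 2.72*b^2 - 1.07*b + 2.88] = -8.7*b^2 + 5.44*b - 1.07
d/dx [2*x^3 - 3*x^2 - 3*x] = 6*x^2 - 6*x - 3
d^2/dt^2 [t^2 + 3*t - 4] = 2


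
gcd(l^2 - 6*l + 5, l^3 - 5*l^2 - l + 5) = l^2 - 6*l + 5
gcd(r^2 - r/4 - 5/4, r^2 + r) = r + 1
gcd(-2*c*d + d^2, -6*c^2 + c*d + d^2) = 2*c - d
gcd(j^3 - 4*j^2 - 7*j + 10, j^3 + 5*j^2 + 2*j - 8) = j^2 + j - 2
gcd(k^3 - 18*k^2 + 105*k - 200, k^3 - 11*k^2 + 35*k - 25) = k^2 - 10*k + 25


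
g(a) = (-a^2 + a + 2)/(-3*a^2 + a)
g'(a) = (1 - 2*a)/(-3*a^2 + a) + (6*a - 1)*(-a^2 + a + 2)/(-3*a^2 + a)^2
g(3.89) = 0.22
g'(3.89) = 0.04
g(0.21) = 27.88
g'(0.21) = 100.74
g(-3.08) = 0.34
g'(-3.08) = -0.02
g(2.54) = 0.11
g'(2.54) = 0.15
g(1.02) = -0.94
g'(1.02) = 2.79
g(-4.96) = 0.35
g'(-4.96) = -0.00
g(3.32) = 0.19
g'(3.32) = 0.07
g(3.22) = 0.18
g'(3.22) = 0.07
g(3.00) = 0.17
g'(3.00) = 0.09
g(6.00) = 0.27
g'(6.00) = 0.01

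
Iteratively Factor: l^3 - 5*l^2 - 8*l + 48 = (l - 4)*(l^2 - l - 12) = (l - 4)*(l + 3)*(l - 4)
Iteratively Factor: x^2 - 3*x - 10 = (x - 5)*(x + 2)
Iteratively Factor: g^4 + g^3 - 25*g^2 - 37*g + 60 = (g - 5)*(g^3 + 6*g^2 + 5*g - 12) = (g - 5)*(g + 3)*(g^2 + 3*g - 4) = (g - 5)*(g - 1)*(g + 3)*(g + 4)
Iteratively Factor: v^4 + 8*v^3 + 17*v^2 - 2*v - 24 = (v + 2)*(v^3 + 6*v^2 + 5*v - 12) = (v + 2)*(v + 4)*(v^2 + 2*v - 3) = (v - 1)*(v + 2)*(v + 4)*(v + 3)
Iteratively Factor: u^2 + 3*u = (u + 3)*(u)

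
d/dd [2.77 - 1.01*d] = -1.01000000000000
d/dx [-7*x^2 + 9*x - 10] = 9 - 14*x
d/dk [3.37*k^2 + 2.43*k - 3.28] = 6.74*k + 2.43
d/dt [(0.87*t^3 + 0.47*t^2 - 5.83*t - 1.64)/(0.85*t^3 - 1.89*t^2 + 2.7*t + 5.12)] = (-2.0438*t^4 + 14.609*t^3 + 7.7955*t^2 - 1.3864*t - 25.4216)/(0.7225*t^6 - 3.213*t^5 + 8.1621*t^4 - 1.502*t^3 - 12.0636*t^2 + 27.648*t + 26.2144)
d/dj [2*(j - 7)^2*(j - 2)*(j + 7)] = 8*j^3 - 54*j^2 - 140*j + 882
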